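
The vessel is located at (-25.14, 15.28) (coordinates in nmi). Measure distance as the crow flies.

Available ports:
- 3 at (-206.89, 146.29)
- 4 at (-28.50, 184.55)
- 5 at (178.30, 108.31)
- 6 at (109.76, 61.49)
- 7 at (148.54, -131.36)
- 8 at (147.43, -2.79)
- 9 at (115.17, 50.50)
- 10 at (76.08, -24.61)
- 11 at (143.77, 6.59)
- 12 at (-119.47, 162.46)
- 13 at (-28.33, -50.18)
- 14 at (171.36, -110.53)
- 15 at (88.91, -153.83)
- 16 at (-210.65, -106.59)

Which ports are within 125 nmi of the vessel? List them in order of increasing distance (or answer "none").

Distances from (-25.14, 15.28):
3: √((-181.75)² + (131.01)²) = √(33033.0625 + 17163.6201) = 224.05 nmi
4: √((-3.36)² + (169.27)²) = √(11.2896 + 28652.3329) = 169.30 nmi
5: √((203.44)² + (93.03)²) = √(41387.8336 + 8654.5809) = 223.70 nmi
6: √((134.90)² + (46.21)²) = √(18198.0100 + 2135.3641) = 142.60 nmi
7: √((173.68)² + (-146.64)²) = √(30164.7424 + 21503.2896) = 227.31 nmi
8: √((172.57)² + (-18.07)²) = √(29780.4049 + 326.5249) = 173.51 nmi
9: √((140.31)² + (35.22)²) = √(19686.8961 + 1240.4484) = 144.66 nmi
10: √((101.22)² + (-39.89)²) = √(10245.4884 + 1591.2121) = 108.80 nmi
11: √((168.91)² + (-8.69)²) = √(28530.5881 + 75.5161) = 169.13 nmi
12: √((-94.33)² + (147.18)²) = √(8898.1489 + 21661.9524) = 174.81 nmi
13: √((-3.19)² + (-65.46)²) = √(10.1761 + 4285.0116) = 65.54 nmi
14: √((196.50)² + (-125.81)²) = √(38612.2500 + 15828.1561) = 233.32 nmi
15: √((114.05)² + (-169.11)²) = √(13007.4025 + 28598.1921) = 203.97 nmi
16: √((-185.51)² + (-121.87)²) = √(34413.9601 + 14852.2969) = 221.96 nmi
Threshold 125 nmi: 13 (65.54 nmi), 10 (108.80 nmi) are within range.

13, 10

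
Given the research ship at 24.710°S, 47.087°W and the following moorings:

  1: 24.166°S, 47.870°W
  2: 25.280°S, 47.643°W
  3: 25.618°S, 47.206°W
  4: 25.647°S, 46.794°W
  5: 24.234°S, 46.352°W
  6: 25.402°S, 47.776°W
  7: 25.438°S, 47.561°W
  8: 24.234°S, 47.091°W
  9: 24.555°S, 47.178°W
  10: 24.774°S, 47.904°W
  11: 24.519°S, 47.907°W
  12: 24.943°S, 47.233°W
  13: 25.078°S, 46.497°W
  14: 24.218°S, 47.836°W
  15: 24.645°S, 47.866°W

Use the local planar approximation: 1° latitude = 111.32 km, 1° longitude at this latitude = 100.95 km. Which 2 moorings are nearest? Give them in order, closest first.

Distances from 24.710°S, 47.087°W:
1: √((0.544·111.32)² + (-0.783·100.95)²) = √(3667.28105 + 6247.93022) = 99.575 km
2: √((-0.570·111.32)² + (-0.556·100.95)²) = √(4026.20707 + 3150.37484) = 84.715 km
3: √((-0.908·111.32)² + (-0.119·100.95)²) = √(10216.87529 + 144.31337) = 101.790 km
4: √((-0.937·111.32)² + (0.293·100.95)²) = √(10879.91687 + 874.87879) = 108.420 km
5: √((0.476·111.32)² + (0.735·100.95)²) = √(2807.76206 + 5505.38030) = 91.176 km
6: √((-0.692·111.32)² + (-0.689·100.95)²) = √(5934.15088 + 4837.83543) = 103.788 km
7: √((-0.728·111.32)² + (-0.474·100.95)²) = √(6567.63720 + 2289.65121) = 94.113 km
8: √((0.476·111.32)² + (-0.004·100.95)²) = √(2807.76206 + 0.16305) = 52.990 km
9: √((0.155·111.32)² + (-0.091·100.95)²) = √(297.72122 + 84.39086) = 19.548 km
10: √((-0.064·111.32)² + (-0.817·100.95)²) = √(50.75822 + 6802.31532) = 82.783 km
11: √((0.191·111.32)² + (-0.820·100.95)²) = √(452.07775 + 6852.36284) = 85.466 km
12: √((-0.233·111.32)² + (-0.146·100.95)²) = √(672.75702 + 217.22928) = 29.833 km
13: √((-0.368·111.32)² + (0.590·100.95)²) = √(1678.19349 + 3547.45316) = 72.289 km
14: √((0.492·111.32)² + (-0.749·100.95)²) = √(2999.69156 + 5717.10649) = 93.364 km
15: √((0.065·111.32)² + (-0.779·100.95)²) = √(52.35680 + 6184.25746) = 78.972 km
Sorted: 9 (19.548 km) < 12 (29.833 km) < 8 (52.990 km) < 13 (72.289 km) < …

9, 12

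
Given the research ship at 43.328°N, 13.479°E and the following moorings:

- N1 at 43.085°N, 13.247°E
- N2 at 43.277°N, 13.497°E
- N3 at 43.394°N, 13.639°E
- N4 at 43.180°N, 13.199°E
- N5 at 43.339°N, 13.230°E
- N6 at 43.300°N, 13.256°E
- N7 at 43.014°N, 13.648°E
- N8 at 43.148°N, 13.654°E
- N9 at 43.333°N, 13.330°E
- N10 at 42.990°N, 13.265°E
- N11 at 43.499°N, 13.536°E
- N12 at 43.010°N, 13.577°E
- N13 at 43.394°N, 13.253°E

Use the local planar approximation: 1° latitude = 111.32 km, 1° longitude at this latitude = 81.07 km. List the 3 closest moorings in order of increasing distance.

Distances from 43.328°N, 13.479°E:
N1: 32.947 km
N2: 5.862 km
N3: 14.907 km
N4: 28.048 km
N5: 20.224 km
N6: 18.345 km
N7: 37.544 km
N8: 24.552 km
N9: 12.092 km
N10: 41.433 km
N11: 19.589 km
N12: 36.280 km
N13: 19.740 km
Sorted: N2 (5.862 km) < N9 (12.092 km) < N3 (14.907 km) < N6 (18.345 km) < N11 (19.589 km) < …

N2, N9, N3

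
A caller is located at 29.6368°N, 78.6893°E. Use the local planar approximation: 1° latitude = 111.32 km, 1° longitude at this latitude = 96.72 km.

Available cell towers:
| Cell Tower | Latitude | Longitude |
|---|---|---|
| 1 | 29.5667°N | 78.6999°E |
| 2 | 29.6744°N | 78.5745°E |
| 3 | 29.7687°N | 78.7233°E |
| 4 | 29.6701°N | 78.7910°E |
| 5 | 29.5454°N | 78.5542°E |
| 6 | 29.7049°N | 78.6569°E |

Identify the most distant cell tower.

5

Distances from 29.6368°N, 78.6893°E:
1: 7.8706 km
2: 11.8662 km
3: 15.0469 km
4: 10.5117 km
5: 16.5610 km
6: 8.2031 km
Maximum: 5 at 16.5610 km.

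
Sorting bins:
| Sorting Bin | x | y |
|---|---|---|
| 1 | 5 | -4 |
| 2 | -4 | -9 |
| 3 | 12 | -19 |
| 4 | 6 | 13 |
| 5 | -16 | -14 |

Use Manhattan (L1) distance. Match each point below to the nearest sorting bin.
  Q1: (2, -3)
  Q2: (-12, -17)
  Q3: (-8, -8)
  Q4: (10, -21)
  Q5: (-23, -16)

Q1 at (2, -3):
  1: 4
  2: 12
  3: 26
  4: 20
  5: 29
  → nearest: 1 (4)
Q2 at (-12, -17):
  1: 30
  2: 16
  3: 26
  4: 48
  5: 7
  → nearest: 5 (7)
Q3 at (-8, -8):
  1: 17
  2: 5
  3: 31
  4: 35
  5: 14
  → nearest: 2 (5)
Q4 at (10, -21):
  1: 22
  2: 26
  3: 4
  4: 38
  5: 33
  → nearest: 3 (4)
Q5 at (-23, -16):
  1: 40
  2: 26
  3: 38
  4: 58
  5: 9
  → nearest: 5 (9)

Q1→1; Q2→5; Q3→2; Q4→3; Q5→5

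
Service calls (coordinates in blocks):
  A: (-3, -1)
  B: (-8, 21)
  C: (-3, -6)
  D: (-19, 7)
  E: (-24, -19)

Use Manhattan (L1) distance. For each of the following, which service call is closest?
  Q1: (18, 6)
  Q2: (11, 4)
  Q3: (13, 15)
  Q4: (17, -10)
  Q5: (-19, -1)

Q1 at (18, 6):
  A: |-21| + |-7| = 21 + 7 = 28 blocks
  B: |-26| + |15| = 26 + 15 = 41 blocks
  C: |-21| + |-12| = 21 + 12 = 33 blocks
  D: |-37| + |1| = 37 + 1 = 38 blocks
  E: |-42| + |-25| = 42 + 25 = 67 blocks
  → nearest: A (28 blocks)
Q2 at (11, 4):
  A: |-14| + |-5| = 14 + 5 = 19 blocks
  B: |-19| + |17| = 19 + 17 = 36 blocks
  C: |-14| + |-10| = 14 + 10 = 24 blocks
  D: |-30| + |3| = 30 + 3 = 33 blocks
  E: |-35| + |-23| = 35 + 23 = 58 blocks
  → nearest: A (19 blocks)
Q3 at (13, 15):
  A: |-16| + |-16| = 16 + 16 = 32 blocks
  B: |-21| + |6| = 21 + 6 = 27 blocks
  C: |-16| + |-21| = 16 + 21 = 37 blocks
  D: |-32| + |-8| = 32 + 8 = 40 blocks
  E: |-37| + |-34| = 37 + 34 = 71 blocks
  → nearest: B (27 blocks)
Q4 at (17, -10):
  A: |-20| + |9| = 20 + 9 = 29 blocks
  B: |-25| + |31| = 25 + 31 = 56 blocks
  C: |-20| + |4| = 20 + 4 = 24 blocks
  D: |-36| + |17| = 36 + 17 = 53 blocks
  E: |-41| + |-9| = 41 + 9 = 50 blocks
  → nearest: C (24 blocks)
Q5 at (-19, -1):
  A: |16| + |0| = 16 + 0 = 16 blocks
  B: |11| + |22| = 11 + 22 = 33 blocks
  C: |16| + |-5| = 16 + 5 = 21 blocks
  D: |0| + |8| = 0 + 8 = 8 blocks
  E: |-5| + |-18| = 5 + 18 = 23 blocks
  → nearest: D (8 blocks)

Q1→A; Q2→A; Q3→B; Q4→C; Q5→D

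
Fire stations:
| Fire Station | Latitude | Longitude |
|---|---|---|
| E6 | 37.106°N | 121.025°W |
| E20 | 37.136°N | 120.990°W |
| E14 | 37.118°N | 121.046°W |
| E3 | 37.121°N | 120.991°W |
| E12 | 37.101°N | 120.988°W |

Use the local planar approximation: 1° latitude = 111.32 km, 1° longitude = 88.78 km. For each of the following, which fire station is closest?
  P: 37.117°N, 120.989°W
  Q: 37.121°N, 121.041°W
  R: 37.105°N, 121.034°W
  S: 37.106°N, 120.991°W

P→E3; Q→E14; R→E6; S→E12

P at 37.117°N, 120.989°W:
  E6: √((-0.011·111.32)² + (-0.036·88.78)²) = √(1.499449 + 10.214927) = 3.4226 km
  E20: √((0.019·111.32)² + (-0.001·88.78)²) = √(4.473563 + 0.007882) = 2.1169 km
  E14: √((0.001·111.32)² + (-0.057·88.78)²) = √(0.012392 + 25.608255) = 5.0617 km
  E3: √((0.004·111.32)² + (-0.002·88.78)²) = √(0.198274 + 0.031528) = 0.4794 km
  E12: √((-0.016·111.32)² + (0.001·88.78)²) = √(3.172388 + 0.007882) = 1.7833 km
  → nearest: E3 (0.4794 km)
Q at 37.121°N, 121.041°W:
  E6: √((-0.015·111.32)² + (0.016·88.78)²) = √(2.788232 + 2.017763) = 2.1923 km
  E20: √((0.015·111.32)² + (0.051·88.78)²) = √(2.788232 + 20.500792) = 4.8259 km
  E14: √((-0.003·111.32)² + (-0.005·88.78)²) = √(0.111529 + 0.197047) = 0.5555 km
  E3: √((0.000·111.32)² + (0.050·88.78)²) = √(0.000000 + 19.704721) = 4.4390 km
  E12: √((-0.020·111.32)² + (0.053·88.78)²) = √(4.956857 + 22.140225) = 5.2055 km
  → nearest: E14 (0.5555 km)
R at 37.105°N, 121.034°W:
  E6: √((0.001·111.32)² + (0.009·88.78)²) = √(0.012392 + 0.638433) = 0.8067 km
  E20: √((0.031·111.32)² + (0.044·88.78)²) = √(11.908849 + 15.259336) = 5.2123 km
  E14: √((0.013·111.32)² + (-0.012·88.78)²) = √(2.094272 + 1.134992) = 1.7970 km
  E3: √((0.016·111.32)² + (0.043·88.78)²) = √(3.172388 + 14.573612) = 4.2126 km
  E12: √((-0.004·111.32)² + (0.046·88.78)²) = √(0.198274 + 16.678076) = 4.1081 km
  → nearest: E6 (0.8067 km)
S at 37.106°N, 120.991°W:
  E6: √((0.000·111.32)² + (-0.034·88.78)²) = √(0.000000 + 9.111463) = 3.0185 km
  E20: √((0.030·111.32)² + (0.001·88.78)²) = √(11.152928 + 0.007882) = 3.3408 km
  E14: √((0.012·111.32)² + (-0.055·88.78)²) = √(1.784469 + 23.842712) = 5.0623 km
  E3: √((0.015·111.32)² + (0.000·88.78)²) = √(2.788232 + 0.000000) = 1.6698 km
  E12: √((-0.005·111.32)² + (0.003·88.78)²) = √(0.309804 + 0.070937) = 0.6170 km
  → nearest: E12 (0.6170 km)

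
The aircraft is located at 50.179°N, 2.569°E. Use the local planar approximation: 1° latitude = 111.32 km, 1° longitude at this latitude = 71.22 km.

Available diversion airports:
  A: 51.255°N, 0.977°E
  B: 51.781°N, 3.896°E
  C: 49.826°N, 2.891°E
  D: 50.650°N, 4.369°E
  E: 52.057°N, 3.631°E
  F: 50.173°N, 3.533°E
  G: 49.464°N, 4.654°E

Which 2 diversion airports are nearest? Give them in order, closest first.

Distances from 50.179°N, 2.569°E:
A: √((1.076·111.32)² + (-1.592·71.22)²) = √(14347.32506 + 12855.53235) = 164.933 km
B: √((1.602·111.32)² + (1.327·71.22)²) = √(31803.24382 + 8931.93974) = 201.830 km
C: √((-0.353·111.32)² + (0.322·71.22)²) = √(1544.17247 + 525.91515) = 45.498 km
D: √((0.471·111.32)² + (1.800·71.22)²) = √(2749.08526 + 16434.21442) = 138.504 km
E: √((1.878·111.32)² + (1.062·71.22)²) = √(43705.64876 + 5720.75004) = 222.320 km
F: √((-0.006·111.32)² + (0.964·71.22)²) = √(0.44612 + 4713.65732) = 68.659 km
G: √((-0.715·111.32)² + (2.085·71.22)²) = √(6335.17300 + 22050.37894) = 168.480 km
Sorted: C (45.498 km) < F (68.659 km) < D (138.504 km) < A (164.933 km) < …

C, F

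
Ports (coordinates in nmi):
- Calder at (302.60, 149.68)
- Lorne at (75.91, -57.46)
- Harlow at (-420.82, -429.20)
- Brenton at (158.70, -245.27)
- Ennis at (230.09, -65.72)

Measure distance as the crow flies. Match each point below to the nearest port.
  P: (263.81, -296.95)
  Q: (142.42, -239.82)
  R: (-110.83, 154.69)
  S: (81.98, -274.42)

P→Brenton; Q→Brenton; R→Lorne; S→Brenton

P at (263.81, -296.95):
  Calder: √((38.79)² + (446.63)²) = √(1504.6641 + 199478.3569) = 448.31 nmi
  Lorne: √((-187.90)² + (239.49)²) = √(35306.4100 + 57355.4601) = 304.40 nmi
  Harlow: √((-684.63)² + (-132.25)²) = √(468718.2369 + 17490.0625) = 697.29 nmi
  Brenton: √((-105.11)² + (51.68)²) = √(11048.1121 + 2670.8224) = 117.13 nmi
  Ennis: √((-33.72)² + (231.23)²) = √(1137.0384 + 53467.3129) = 233.68 nmi
  → nearest: Brenton (117.13 nmi)
Q at (142.42, -239.82):
  Calder: √((160.18)² + (389.50)²) = √(25657.6324 + 151710.2500) = 421.15 nmi
  Lorne: √((-66.51)² + (182.36)²) = √(4423.5801 + 33255.1696) = 194.11 nmi
  Harlow: √((-563.24)² + (-189.38)²) = √(317239.2976 + 35864.7844) = 594.23 nmi
  Brenton: √((16.28)² + (-5.45)²) = √(265.0384 + 29.7025) = 17.17 nmi
  Ennis: √((87.67)² + (174.10)²) = √(7686.0289 + 30310.8100) = 194.93 nmi
  → nearest: Brenton (17.17 nmi)
R at (-110.83, 154.69):
  Calder: √((413.43)² + (-5.01)²) = √(170924.3649 + 25.1001) = 413.46 nmi
  Lorne: √((186.74)² + (-212.15)²) = √(34871.8276 + 45007.6225) = 282.63 nmi
  Harlow: √((-309.99)² + (-583.89)²) = √(96093.8001 + 340927.5321) = 661.08 nmi
  Brenton: √((269.53)² + (-399.96)²) = √(72646.4209 + 159968.0016) = 482.30 nmi
  Ennis: √((340.92)² + (-220.41)²) = √(116226.4464 + 48580.5681) = 405.96 nmi
  → nearest: Lorne (282.63 nmi)
S at (81.98, -274.42):
  Calder: √((220.62)² + (424.10)²) = √(48673.1844 + 179860.8100) = 478.05 nmi
  Lorne: √((-6.07)² + (216.96)²) = √(36.8449 + 47071.6416) = 217.04 nmi
  Harlow: √((-502.80)² + (-154.78)²) = √(252807.8400 + 23956.8484) = 526.08 nmi
  Brenton: √((76.72)² + (29.15)²) = √(5885.9584 + 849.7225) = 82.07 nmi
  Ennis: √((148.11)² + (208.70)²) = √(21936.5721 + 43555.6900) = 255.91 nmi
  → nearest: Brenton (82.07 nmi)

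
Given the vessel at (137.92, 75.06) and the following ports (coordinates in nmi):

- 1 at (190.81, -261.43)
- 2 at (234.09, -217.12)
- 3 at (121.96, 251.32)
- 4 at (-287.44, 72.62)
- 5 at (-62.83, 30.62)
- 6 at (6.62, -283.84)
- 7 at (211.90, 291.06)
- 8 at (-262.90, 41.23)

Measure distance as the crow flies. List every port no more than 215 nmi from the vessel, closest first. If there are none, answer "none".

3, 5

Distances from (137.92, 75.06):
1: √((52.89)² + (-336.49)²) = √(2797.3521 + 113225.5201) = 340.62 nmi
2: √((96.17)² + (-292.18)²) = √(9248.6689 + 85369.1524) = 307.60 nmi
3: √((-15.96)² + (176.26)²) = √(254.7216 + 31067.5876) = 176.98 nmi
4: √((-425.36)² + (-2.44)²) = √(180931.1296 + 5.9536) = 425.37 nmi
5: √((-200.75)² + (-44.44)²) = √(40300.5625 + 1974.9136) = 205.61 nmi
6: √((-131.30)² + (-358.90)²) = √(17239.6900 + 128809.2100) = 382.16 nmi
7: √((73.98)² + (216.00)²) = √(5473.0404 + 46656.0000) = 228.32 nmi
8: √((-400.82)² + (-33.83)²) = √(160656.6724 + 1144.4689) = 402.25 nmi
Threshold 215 nmi: 3 (176.98 nmi), 5 (205.61 nmi) are within range.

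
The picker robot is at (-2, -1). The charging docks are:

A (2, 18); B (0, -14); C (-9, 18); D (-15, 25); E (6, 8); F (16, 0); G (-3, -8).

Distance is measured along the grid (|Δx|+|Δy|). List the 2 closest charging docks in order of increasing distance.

G, B

Distances from (-2, -1):
A: |4| + |19| = 4 + 19 = 23
B: |2| + |-13| = 2 + 13 = 15
C: |-7| + |19| = 7 + 19 = 26
D: |-13| + |26| = 13 + 26 = 39
E: |8| + |9| = 8 + 9 = 17
F: |18| + |1| = 18 + 1 = 19
G: |-1| + |-7| = 1 + 7 = 8
Sorted: G (8) < B (15) < E (17) < F (19) < …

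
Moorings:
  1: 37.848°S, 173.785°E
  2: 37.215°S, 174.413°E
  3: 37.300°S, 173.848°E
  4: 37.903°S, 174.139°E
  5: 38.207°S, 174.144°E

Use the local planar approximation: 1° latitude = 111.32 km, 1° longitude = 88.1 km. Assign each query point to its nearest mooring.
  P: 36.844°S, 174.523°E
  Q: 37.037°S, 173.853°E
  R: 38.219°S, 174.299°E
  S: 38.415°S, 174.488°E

P at 36.844°S, 174.523°E:
  1: 129.301 km
  2: 42.421 km
  3: 78.187 km
  4: 122.646 km
  5: 155.360 km
  → nearest: 2 (42.421 km)
Q at 37.037°S, 173.853°E:
  1: 90.479 km
  2: 53.166 km
  3: 29.280 km
  4: 99.642 km
  5: 132.744 km
  → nearest: 3 (29.280 km)
R at 38.219°S, 174.299°E:
  1: 61.288 km
  2: 112.216 km
  3: 109.748 km
  4: 37.896 km
  5: 13.721 km
  → nearest: 5 (13.721 km)
S at 38.415°S, 174.488°E:
  1: 88.430 km
  2: 133.747 km
  3: 136.328 km
  4: 64.760 km
  5: 38.139 km
  → nearest: 5 (38.139 km)

P→2; Q→3; R→5; S→5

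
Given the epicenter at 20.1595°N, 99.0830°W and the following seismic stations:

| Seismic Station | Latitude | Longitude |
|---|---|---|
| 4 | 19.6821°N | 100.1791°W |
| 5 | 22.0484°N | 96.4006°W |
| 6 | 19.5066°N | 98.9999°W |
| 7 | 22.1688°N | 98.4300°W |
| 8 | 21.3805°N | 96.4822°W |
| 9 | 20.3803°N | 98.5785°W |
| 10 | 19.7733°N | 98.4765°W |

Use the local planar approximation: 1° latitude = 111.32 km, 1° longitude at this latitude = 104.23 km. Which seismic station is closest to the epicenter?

9

Distances from 20.1595°N, 99.0830°W:
4: √((-0.4774·111.32)² + (-1.0961·104.23)²) = √(2824.302592 + 13052.263448) = 126.0022 km
5: √((1.8889·111.32)² + (2.6824·104.23)²) = √(44214.460333 + 78168.640059) = 349.8330 km
6: √((-0.6529·111.32)² + (0.0831·104.23)²) = √(5282.502759 + 75.021807) = 73.1951 km
7: √((2.0093·111.32)² + (0.6530·104.23)²) = √(50030.629094 + 4632.461708) = 233.8014 km
8: √((1.2210·111.32)² + (2.6008·104.23)²) = √(18474.713968 + 73485.116751) = 303.2488 km
9: √((0.2208·111.32)² + (0.5045·104.23)²) = √(604.149657 + 2765.080737) = 58.0451 km
10: √((-0.3862·111.32)² + (0.6065·104.23)²) = √(1848.293492 + 3996.198808) = 76.4493 km
Minimum: 9 at 58.0451 km.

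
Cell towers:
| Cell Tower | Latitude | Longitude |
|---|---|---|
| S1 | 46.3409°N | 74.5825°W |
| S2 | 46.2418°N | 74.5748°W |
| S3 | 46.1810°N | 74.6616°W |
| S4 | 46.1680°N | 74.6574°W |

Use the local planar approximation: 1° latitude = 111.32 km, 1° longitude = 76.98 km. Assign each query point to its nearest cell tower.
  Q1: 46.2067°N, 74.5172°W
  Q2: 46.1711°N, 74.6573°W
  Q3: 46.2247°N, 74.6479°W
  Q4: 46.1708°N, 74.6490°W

Q1→S2; Q2→S4; Q3→S3; Q4→S4

Q1 at 46.2067°N, 74.5172°W:
  S1: 15.7622 km
  S2: 5.9100 km
  S3: 11.4782 km
  S4: 11.6207 km
  → nearest: S2 (5.9100 km)
Q2 at 46.1711°N, 74.6573°W:
  S1: 19.7597 km
  S2: 10.1131 km
  S3: 1.1507 km
  S4: 0.3452 km
  → nearest: S4 (0.3452 km)
Q3 at 46.2247°N, 74.6479°W:
  S1: 13.8806 km
  S2: 5.9405 km
  S3: 4.9777 km
  S4: 6.3541 km
  → nearest: S3 (4.9777 km)
Q4 at 46.1708°N, 74.6490°W:
  S1: 19.6153 km
  S2: 9.7517 km
  S3: 1.4933 km
  S4: 0.7178 km
  → nearest: S4 (0.7178 km)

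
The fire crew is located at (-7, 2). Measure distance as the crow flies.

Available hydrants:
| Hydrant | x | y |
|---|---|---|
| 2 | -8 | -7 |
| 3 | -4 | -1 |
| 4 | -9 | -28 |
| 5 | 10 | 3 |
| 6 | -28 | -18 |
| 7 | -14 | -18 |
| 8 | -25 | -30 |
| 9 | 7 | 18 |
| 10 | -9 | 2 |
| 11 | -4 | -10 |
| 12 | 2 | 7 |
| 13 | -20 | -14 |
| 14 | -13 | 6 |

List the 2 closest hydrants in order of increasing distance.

Distances from (-7, 2):
2: √((-1)² + (-9)²) = √(1.000 + 81.000) = 9.1
3: √((3)² + (-3)²) = √(9.000 + 9.000) = 4.2
4: √((-2)² + (-30)²) = √(4.000 + 900.000) = 30.1
5: √((17)² + (1)²) = √(289.000 + 1.000) = 17.0
6: √((-21)² + (-20)²) = √(441.000 + 400.000) = 29.0
7: √((-7)² + (-20)²) = √(49.000 + 400.000) = 21.2
8: √((-18)² + (-32)²) = √(324.000 + 1024.000) = 36.7
9: √((14)² + (16)²) = √(196.000 + 256.000) = 21.3
10: √((-2)² + (0)²) = √(4.000 + 0.000) = 2.0
11: √((3)² + (-12)²) = √(9.000 + 144.000) = 12.4
12: √((9)² + (5)²) = √(81.000 + 25.000) = 10.3
13: √((-13)² + (-16)²) = √(169.000 + 256.000) = 20.6
14: √((-6)² + (4)²) = √(36.000 + 16.000) = 7.2
Sorted: 10 (2.0) < 3 (4.2) < 14 (7.2) < 2 (9.1) < …

10, 3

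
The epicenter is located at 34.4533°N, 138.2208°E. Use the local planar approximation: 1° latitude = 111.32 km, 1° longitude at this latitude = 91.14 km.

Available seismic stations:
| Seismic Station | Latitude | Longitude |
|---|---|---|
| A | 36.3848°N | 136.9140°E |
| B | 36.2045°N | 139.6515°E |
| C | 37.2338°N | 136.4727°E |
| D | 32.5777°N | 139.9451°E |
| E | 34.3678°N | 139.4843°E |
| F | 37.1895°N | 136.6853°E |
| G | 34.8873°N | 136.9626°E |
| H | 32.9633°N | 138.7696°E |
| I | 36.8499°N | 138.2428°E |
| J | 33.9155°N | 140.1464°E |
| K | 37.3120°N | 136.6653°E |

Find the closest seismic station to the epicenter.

Distances from 34.4533°N, 138.2208°E:
A: √((1.9315·111.32)² + (-1.3068·91.14)²) = √(46231.269613 + 14185.227329) = 245.7977 km
B: √((1.7512·111.32)² + (1.4307·91.14)²) = √(38003.000943 + 17002.594714) = 234.5327 km
C: √((2.7805·111.32)² + (-1.7481·91.14)²) = √(95805.886578 + 25383.446789) = 348.1226 km
D: √((-1.8756·111.32)² + (1.7243·91.14)²) = √(43594.012407 + 24696.971746) = 261.3254 km
E: √((-0.0855·111.32)² + (1.2635·91.14)²) = √(90.589659 + 13260.763846) = 115.5481 km
F: √((2.7362·111.32)² + (-1.5355·91.14)²) = √(92777.373251 + 19584.734574) = 335.2046 km
G: √((0.4340·111.32)² + (-1.2582·91.14)²) = √(2334.134374 + 13149.747396) = 124.4342 km
H: √((-1.4900·111.32)² + (0.5488·91.14)²) = √(27511.795342 + 2501.763511) = 173.2442 km
I: √((2.3966·111.32)² + (0.0220·91.14)²) = √(71176.643713 + 4.020346) = 266.7970 km
J: √((-0.5378·111.32)² + (1.9256·91.14)²) = √(3584.164971 + 30799.963585) = 185.4296 km
K: √((2.8587·111.32)² + (-1.5555·91.14)²) = √(101270.640947 + 20098.242379) = 348.3804 km
Minimum: E at 115.5481 km.

E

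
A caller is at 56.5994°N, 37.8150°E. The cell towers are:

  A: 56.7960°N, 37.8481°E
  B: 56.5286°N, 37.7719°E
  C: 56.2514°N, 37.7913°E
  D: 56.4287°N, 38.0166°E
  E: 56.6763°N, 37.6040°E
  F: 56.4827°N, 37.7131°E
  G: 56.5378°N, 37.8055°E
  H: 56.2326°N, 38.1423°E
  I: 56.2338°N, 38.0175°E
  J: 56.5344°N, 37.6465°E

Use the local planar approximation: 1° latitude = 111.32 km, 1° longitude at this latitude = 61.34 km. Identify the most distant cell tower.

Distances from 56.5994°N, 37.8150°E:
A: 21.9795 km
B: 8.3130 km
C: 38.7666 km
D: 22.6718 km
E: 15.5176 km
F: 14.4165 km
G: 6.8820 km
H: 45.5009 km
I: 42.5519 km
J: 12.6169 km
Maximum: H at 45.5009 km.

H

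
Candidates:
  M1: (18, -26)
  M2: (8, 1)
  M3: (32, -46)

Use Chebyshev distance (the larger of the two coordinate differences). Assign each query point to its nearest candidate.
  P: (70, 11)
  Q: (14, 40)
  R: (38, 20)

P→M1; Q→M2; R→M2

P at (70, 11):
  M1: max(|-52|, |-37|) = 52
  M2: max(|-62|, |-10|) = 62
  M3: max(|-38|, |-57|) = 57
  → nearest: M1 (52)
Q at (14, 40):
  M1: max(|4|, |-66|) = 66
  M2: max(|-6|, |-39|) = 39
  M3: max(|18|, |-86|) = 86
  → nearest: M2 (39)
R at (38, 20):
  M1: max(|-20|, |-46|) = 46
  M2: max(|-30|, |-19|) = 30
  M3: max(|-6|, |-66|) = 66
  → nearest: M2 (30)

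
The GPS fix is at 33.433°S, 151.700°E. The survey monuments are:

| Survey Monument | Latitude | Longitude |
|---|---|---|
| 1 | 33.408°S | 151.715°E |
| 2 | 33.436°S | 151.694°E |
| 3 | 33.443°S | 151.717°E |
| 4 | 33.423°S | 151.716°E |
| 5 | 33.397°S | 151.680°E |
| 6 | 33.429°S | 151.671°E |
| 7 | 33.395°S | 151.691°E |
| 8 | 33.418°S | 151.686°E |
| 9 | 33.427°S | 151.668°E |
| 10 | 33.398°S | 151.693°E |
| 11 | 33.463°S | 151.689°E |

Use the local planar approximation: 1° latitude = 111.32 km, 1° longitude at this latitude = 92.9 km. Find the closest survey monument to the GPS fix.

2

Distances from 33.433°S, 151.700°E:
1: √((0.025·111.32)² + (0.015·92.9)²) = √(7.74509 + 1.94184) = 3.112 km
2: √((-0.003·111.32)² + (-0.006·92.9)²) = √(0.11153 + 0.31069) = 0.650 km
3: √((-0.010·111.32)² + (0.017·92.9)²) = √(1.23921 + 2.49419) = 1.932 km
4: √((0.010·111.32)² + (0.016·92.9)²) = √(1.23921 + 2.20938) = 1.857 km
5: √((0.036·111.32)² + (-0.020·92.9)²) = √(16.06022 + 3.45216) = 4.417 km
6: √((0.004·111.32)² + (-0.029·92.9)²) = √(0.19827 + 7.25817) = 2.731 km
7: √((0.038·111.32)² + (-0.009·92.9)²) = √(17.89425 + 0.69906) = 4.312 km
8: √((0.015·111.32)² + (-0.014·92.9)²) = √(2.78823 + 1.69156) = 2.117 km
9: √((0.006·111.32)² + (-0.032·92.9)²) = √(0.44612 + 8.83754) = 3.047 km
10: √((0.035·111.32)² + (-0.007·92.9)²) = √(15.18037 + 0.42289) = 3.950 km
11: √((-0.030·111.32)² + (-0.011·92.9)²) = √(11.15293 + 1.04428) = 3.492 km
Minimum: 2 at 0.650 km.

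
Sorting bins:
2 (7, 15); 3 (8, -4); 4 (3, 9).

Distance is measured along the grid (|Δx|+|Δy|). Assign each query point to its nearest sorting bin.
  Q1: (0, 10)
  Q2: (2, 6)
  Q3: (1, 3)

Q1 at (0, 10):
  2: |7| + |5| = 7 + 5 = 12
  3: |8| + |-14| = 8 + 14 = 22
  4: |3| + |-1| = 3 + 1 = 4
  → nearest: 4 (4)
Q2 at (2, 6):
  2: |5| + |9| = 5 + 9 = 14
  3: |6| + |-10| = 6 + 10 = 16
  4: |1| + |3| = 1 + 3 = 4
  → nearest: 4 (4)
Q3 at (1, 3):
  2: |6| + |12| = 6 + 12 = 18
  3: |7| + |-7| = 7 + 7 = 14
  4: |2| + |6| = 2 + 6 = 8
  → nearest: 4 (8)

Q1→4; Q2→4; Q3→4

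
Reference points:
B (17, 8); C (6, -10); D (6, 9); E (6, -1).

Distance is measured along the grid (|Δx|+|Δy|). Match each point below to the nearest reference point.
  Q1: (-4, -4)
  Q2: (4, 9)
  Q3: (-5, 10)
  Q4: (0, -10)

Q1→E; Q2→D; Q3→D; Q4→C

Q1 at (-4, -4):
  B: 33
  C: 16
  D: 23
  E: 13
  → nearest: E (13)
Q2 at (4, 9):
  B: 14
  C: 21
  D: 2
  E: 12
  → nearest: D (2)
Q3 at (-5, 10):
  B: 24
  C: 31
  D: 12
  E: 22
  → nearest: D (12)
Q4 at (0, -10):
  B: 35
  C: 6
  D: 25
  E: 15
  → nearest: C (6)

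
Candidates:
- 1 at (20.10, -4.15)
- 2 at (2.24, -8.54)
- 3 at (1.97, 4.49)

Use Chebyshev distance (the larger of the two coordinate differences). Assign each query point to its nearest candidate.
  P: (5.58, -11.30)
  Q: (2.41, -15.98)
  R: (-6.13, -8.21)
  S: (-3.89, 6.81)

P at (5.58, -11.30):
  1: 14.52
  2: 3.34
  3: 15.79
  → nearest: 2 (3.34)
Q at (2.41, -15.98):
  1: 17.69
  2: 7.44
  3: 20.47
  → nearest: 2 (7.44)
R at (-6.13, -8.21):
  1: 26.23
  2: 8.37
  3: 12.70
  → nearest: 2 (8.37)
S at (-3.89, 6.81):
  1: 23.99
  2: 15.35
  3: 5.86
  → nearest: 3 (5.86)

P→2; Q→2; R→2; S→3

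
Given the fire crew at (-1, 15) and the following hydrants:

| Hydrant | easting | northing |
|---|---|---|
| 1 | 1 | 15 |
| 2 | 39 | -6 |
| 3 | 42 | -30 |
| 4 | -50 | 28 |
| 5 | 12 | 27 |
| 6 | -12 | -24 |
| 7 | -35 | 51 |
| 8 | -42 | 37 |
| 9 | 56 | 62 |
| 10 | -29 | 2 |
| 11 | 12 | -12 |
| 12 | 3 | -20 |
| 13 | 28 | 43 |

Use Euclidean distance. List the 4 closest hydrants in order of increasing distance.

1, 5, 11, 10

Distances from (-1, 15):
1: √((2)² + (0)²) = √(4.000 + 0.000) = 2.0
2: √((40)² + (-21)²) = √(1600.000 + 441.000) = 45.2
3: √((43)² + (-45)²) = √(1849.000 + 2025.000) = 62.2
4: √((-49)² + (13)²) = √(2401.000 + 169.000) = 50.7
5: √((13)² + (12)²) = √(169.000 + 144.000) = 17.7
6: √((-11)² + (-39)²) = √(121.000 + 1521.000) = 40.5
7: √((-34)² + (36)²) = √(1156.000 + 1296.000) = 49.5
8: √((-41)² + (22)²) = √(1681.000 + 484.000) = 46.5
9: √((57)² + (47)²) = √(3249.000 + 2209.000) = 73.9
10: √((-28)² + (-13)²) = √(784.000 + 169.000) = 30.9
11: √((13)² + (-27)²) = √(169.000 + 729.000) = 30.0
12: √((4)² + (-35)²) = √(16.000 + 1225.000) = 35.2
13: √((29)² + (28)²) = √(841.000 + 784.000) = 40.3
Sorted: 1 (2.0) < 5 (17.7) < 11 (30.0) < 10 (30.9) < 12 (35.2) < 13 (40.3) < …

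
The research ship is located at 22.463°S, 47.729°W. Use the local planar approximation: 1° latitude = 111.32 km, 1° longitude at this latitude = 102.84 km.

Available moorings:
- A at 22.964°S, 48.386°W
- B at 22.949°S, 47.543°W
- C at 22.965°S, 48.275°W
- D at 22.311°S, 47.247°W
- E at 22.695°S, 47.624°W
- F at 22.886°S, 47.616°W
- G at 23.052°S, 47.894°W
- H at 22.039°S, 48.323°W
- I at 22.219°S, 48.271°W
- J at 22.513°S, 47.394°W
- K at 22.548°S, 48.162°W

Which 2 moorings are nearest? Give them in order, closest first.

Distances from 22.463°S, 47.729°W:
A: √((-0.501·111.32)² + (-0.657·102.84)²) = √(3110.44013 + 4565.14814) = 87.610 km
B: √((-0.486·111.32)² + (0.186·102.84)²) = √(2926.97447 + 365.88957) = 57.383 km
C: √((-0.502·111.32)² + (-0.546·102.84)²) = √(3122.86945 + 3152.89437) = 79.220 km
D: √((0.152·111.32)² + (0.482·102.84)²) = √(286.30806 + 2457.07386) = 52.377 km
E: √((-0.232·111.32)² + (0.105·102.84)²) = √(666.99467 + 116.60112) = 27.993 km
F: √((-0.423·111.32)² + (0.113·102.84)²) = √(2217.31365 + 135.04578) = 48.501 km
G: √((-0.589·111.32)² + (-0.165·102.84)²) = √(4299.09443 + 287.93339) = 67.728 km
H: √((0.424·111.32)² + (-0.594·102.84)²) = √(2227.80979 + 3731.61668) = 77.197 km
I: √((0.244·111.32)² + (-0.542·102.84)²) = √(737.77859 + 3106.86733) = 62.005 km
J: √((-0.050·111.32)² + (0.335·102.84)²) = √(30.98036 + 1186.89896) = 34.898 km
K: √((-0.085·111.32)² + (-0.433·102.84)²) = √(89.53323 + 1982.89596) = 45.524 km
Sorted: E (27.993 km) < J (34.898 km) < K (45.524 km) < F (48.501 km) < …

E, J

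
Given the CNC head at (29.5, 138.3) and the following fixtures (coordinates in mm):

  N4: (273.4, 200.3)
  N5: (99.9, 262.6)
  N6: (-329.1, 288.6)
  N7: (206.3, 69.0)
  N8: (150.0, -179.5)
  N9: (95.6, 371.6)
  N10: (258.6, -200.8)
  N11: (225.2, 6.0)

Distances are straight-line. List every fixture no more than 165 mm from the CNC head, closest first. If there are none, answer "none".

N5

Distances from (29.5, 138.3):
N4: √((243.9)² + (62.0)²) = √(59487.210 + 3844.000) = 251.7 mm
N5: √((70.4)² + (124.3)²) = √(4956.160 + 15450.490) = 142.9 mm
N6: √((-358.6)² + (150.3)²) = √(128593.960 + 22590.090) = 388.8 mm
N7: √((176.8)² + (-69.3)²) = √(31258.240 + 4802.490) = 189.9 mm
N8: √((120.5)² + (-317.8)²) = √(14520.250 + 100996.840) = 339.9 mm
N9: √((66.1)² + (233.3)²) = √(4369.210 + 54428.890) = 242.5 mm
N10: √((229.1)² + (-339.1)²) = √(52486.810 + 114988.810) = 409.2 mm
N11: √((195.7)² + (-132.3)²) = √(38298.490 + 17503.290) = 236.2 mm
Threshold 165 mm: N5 (142.9 mm) is within range.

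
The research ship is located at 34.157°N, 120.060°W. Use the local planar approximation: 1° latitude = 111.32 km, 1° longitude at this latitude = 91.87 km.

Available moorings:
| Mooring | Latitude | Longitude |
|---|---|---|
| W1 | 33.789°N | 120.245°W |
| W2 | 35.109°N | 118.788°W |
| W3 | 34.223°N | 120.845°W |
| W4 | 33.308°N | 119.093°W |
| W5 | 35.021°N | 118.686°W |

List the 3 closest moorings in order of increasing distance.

W1, W3, W4

Distances from 34.157°N, 120.060°W:
W1: √((-0.368·111.32)² + (-0.185·91.87)²) = √(1678.19349 + 288.86232) = 44.352 km
W2: √((0.952·111.32)² + (1.272·91.87)²) = √(11231.04823 + 13655.94174) = 157.756 km
W3: √((0.066·111.32)² + (-0.785·91.87)²) = √(53.98017 + 5200.99871) = 72.491 km
W4: √((-0.849·111.32)² + (0.967·91.87)²) = √(8932.26863 + 7892.24177) = 129.709 km
W5: √((0.864·111.32)² + (1.374·91.87)²) = √(9250.68473 + 15933.85638) = 158.696 km
Sorted: W1 (44.352 km) < W3 (72.491 km) < W4 (129.709 km) < W2 (157.756 km) < W5 (158.696 km)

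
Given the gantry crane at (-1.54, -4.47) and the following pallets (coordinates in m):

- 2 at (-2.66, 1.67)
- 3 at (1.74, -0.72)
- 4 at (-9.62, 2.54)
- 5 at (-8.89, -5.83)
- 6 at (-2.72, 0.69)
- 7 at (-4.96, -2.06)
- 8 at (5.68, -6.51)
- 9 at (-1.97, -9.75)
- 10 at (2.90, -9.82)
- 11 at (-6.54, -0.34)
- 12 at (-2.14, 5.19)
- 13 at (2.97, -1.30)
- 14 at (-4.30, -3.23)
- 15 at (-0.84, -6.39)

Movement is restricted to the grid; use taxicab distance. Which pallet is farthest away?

Distances from (-1.54, -4.47):
2: 7.26 m
3: 7.03 m
4: 15.09 m
5: 8.71 m
6: 6.34 m
7: 5.83 m
8: 9.26 m
9: 5.71 m
10: 9.79 m
11: 9.13 m
12: 10.26 m
13: 7.68 m
14: 4.00 m
15: 2.62 m
Maximum: 4 at 15.09 m.

4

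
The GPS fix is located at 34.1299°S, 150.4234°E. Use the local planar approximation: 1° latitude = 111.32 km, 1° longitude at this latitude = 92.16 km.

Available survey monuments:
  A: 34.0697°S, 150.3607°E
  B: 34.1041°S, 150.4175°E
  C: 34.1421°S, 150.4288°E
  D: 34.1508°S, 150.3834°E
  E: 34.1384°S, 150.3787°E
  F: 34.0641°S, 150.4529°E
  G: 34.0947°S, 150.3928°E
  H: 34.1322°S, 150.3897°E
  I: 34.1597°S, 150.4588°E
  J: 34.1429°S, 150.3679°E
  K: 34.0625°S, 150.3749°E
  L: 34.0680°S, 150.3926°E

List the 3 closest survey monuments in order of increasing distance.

Distances from 34.1299°S, 150.4234°E:
A: √((0.0602·111.32)² + (-0.0627·92.16)²) = √(44.909620 + 33.390276) = 8.8487 km
B: √((0.0258·111.32)² + (-0.0059·92.16)²) = √(8.248706 + 0.295658) = 2.9231 km
C: √((-0.0122·111.32)² + (0.0054·92.16)²) = √(1.844446 + 0.247669) = 1.4464 km
D: √((-0.0209·111.32)² + (-0.0400·92.16)²) = √(5.413012 + 13.589545) = 4.3592 km
E: √((-0.0085·111.32)² + (-0.0447·92.16)²) = √(0.895332 + 16.970709) = 4.2268 km
F: √((0.0658·111.32)² + (0.0295·92.16)²) = √(53.653515 + 7.391438) = 7.8131 km
G: √((0.0352·111.32)² + (-0.0306·92.16)²) = √(15.354360 + 7.952941) = 4.8278 km
H: √((-0.0023·111.32)² + (-0.0337·92.16)²) = √(0.065554 + 9.645944) = 3.1163 km
I: √((-0.0298·111.32)² + (0.0354·92.16)²) = √(11.004718 + 10.643671) = 4.6528 km
J: √((-0.0130·111.32)² + (-0.0555·92.16)²) = √(2.094272 + 26.161997) = 5.3157 km
K: √((0.0674·111.32)² + (-0.0485·92.16)²) = √(56.294529 + 19.978754) = 8.7335 km
L: √((0.0619·111.32)² + (-0.0308·92.16)²) = √(47.481857 + 8.057241) = 7.4525 km
Sorted: C (1.4464 km) < B (2.9231 km) < H (3.1163 km) < E (4.2268 km) < D (4.3592 km) < …

C, B, H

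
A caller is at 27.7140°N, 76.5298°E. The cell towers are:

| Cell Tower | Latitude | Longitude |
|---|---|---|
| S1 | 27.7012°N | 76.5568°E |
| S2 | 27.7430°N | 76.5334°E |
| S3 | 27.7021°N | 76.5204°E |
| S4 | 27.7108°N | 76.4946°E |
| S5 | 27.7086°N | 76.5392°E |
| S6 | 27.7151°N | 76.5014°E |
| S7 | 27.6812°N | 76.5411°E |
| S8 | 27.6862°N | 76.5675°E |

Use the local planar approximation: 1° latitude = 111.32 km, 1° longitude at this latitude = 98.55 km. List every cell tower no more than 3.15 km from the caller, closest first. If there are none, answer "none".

S5, S3, S6, S1

Distances from 27.7140°N, 76.5298°E:
S1: √((-0.0128·111.32)² + (0.0270·98.55)²) = √(2.030329 + 7.080123) = 3.0184 km
S2: √((0.0290·111.32)² + (0.0036·98.55)²) = √(10.421792 + 0.125869) = 3.2477 km
S3: √((-0.0119·111.32)² + (-0.0094·98.55)²) = √(1.754851 + 0.858161) = 1.6165 km
S4: √((-0.0032·111.32)² + (-0.0352·98.55)²) = √(0.126896 + 12.033683) = 3.4872 km
S5: √((-0.0054·111.32)² + (0.0094·98.55)²) = √(0.361355 + 0.858161) = 1.1043 km
S6: √((0.0011·111.32)² + (-0.0284·98.55)²) = √(0.014994 + 7.833393) = 2.8015 km
S7: √((-0.0328·111.32)² + (0.0113·98.55)²) = √(13.331962 + 1.240138) = 3.8173 km
S8: √((-0.0278·111.32)² + (0.0377·98.55)²) = √(9.577143 + 13.803714) = 4.8354 km
Threshold 3.15 km: S5 (1.1043 km), S3 (1.6165 km), S6 (2.8015 km), S1 (3.0184 km) are within range.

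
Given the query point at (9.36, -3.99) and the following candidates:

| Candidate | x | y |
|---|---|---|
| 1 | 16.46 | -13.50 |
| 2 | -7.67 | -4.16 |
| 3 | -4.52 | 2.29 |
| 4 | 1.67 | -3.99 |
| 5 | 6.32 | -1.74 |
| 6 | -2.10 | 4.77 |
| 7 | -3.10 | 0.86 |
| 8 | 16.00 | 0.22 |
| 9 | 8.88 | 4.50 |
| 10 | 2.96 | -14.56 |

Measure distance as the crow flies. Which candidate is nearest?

Distances from (9.36, -3.99):
1: √((7.10)² + (-9.51)²) = √(50.4100 + 90.4401) = 11.87
2: √((-17.03)² + (-0.17)²) = √(290.0209 + 0.0289) = 17.03
3: √((-13.88)² + (6.28)²) = √(192.6544 + 39.4384) = 15.23
4: √((-7.69)² + (0.00)²) = √(59.1361 + 0.0000) = 7.69
5: √((-3.04)² + (2.25)²) = √(9.2416 + 5.0625) = 3.78
6: √((-11.46)² + (8.76)²) = √(131.3316 + 76.7376) = 14.42
7: √((-12.46)² + (4.85)²) = √(155.2516 + 23.5225) = 13.37
8: √((6.64)² + (4.21)²) = √(44.0896 + 17.7241) = 7.86
9: √((-0.48)² + (8.49)²) = √(0.2304 + 72.0801) = 8.50
10: √((-6.40)² + (-10.57)²) = √(40.9600 + 111.7249) = 12.36
Minimum: 5 at 3.78.

5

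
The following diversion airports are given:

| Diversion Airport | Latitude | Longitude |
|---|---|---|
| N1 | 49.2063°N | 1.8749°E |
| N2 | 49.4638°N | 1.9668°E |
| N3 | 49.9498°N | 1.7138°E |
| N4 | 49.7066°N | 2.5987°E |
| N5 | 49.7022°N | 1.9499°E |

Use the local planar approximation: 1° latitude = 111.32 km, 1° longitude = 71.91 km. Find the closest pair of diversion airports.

N2 and N5

Pairwise distances:
N2–N5: 26.5665 km
N1–N2: 29.4168 km
N3–N5: 32.3722 km
N4–N5: 46.6578 km
N2–N4: 52.8708 km
N1–N5: 55.4664 km
N2–N3: 57.0786 km
N3–N4: 69.1529 km
N1–N4: 76.2286 km
N1–N3: 83.5732 km
Closest pair: N2–N5 at 26.5665 km.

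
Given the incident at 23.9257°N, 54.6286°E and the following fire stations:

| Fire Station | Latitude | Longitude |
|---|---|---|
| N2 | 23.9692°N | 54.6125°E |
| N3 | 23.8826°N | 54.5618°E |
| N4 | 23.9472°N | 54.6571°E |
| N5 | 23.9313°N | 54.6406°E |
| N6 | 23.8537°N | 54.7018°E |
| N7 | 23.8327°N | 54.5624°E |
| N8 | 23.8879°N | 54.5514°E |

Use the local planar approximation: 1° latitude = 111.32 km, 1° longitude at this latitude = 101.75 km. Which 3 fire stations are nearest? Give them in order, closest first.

N5, N4, N2

Distances from 23.9257°N, 54.6286°E:
N2: √((0.0435·111.32)² + (-0.0161·101.75)²) = √(23.449031 + 2.683617) = 5.1120 km
N3: √((-0.0431·111.32)² + (-0.0668·101.75)²) = √(23.019768 + 46.197850) = 8.3197 km
N4: √((0.0215·111.32)² + (0.0285·101.75)²) = √(5.728268 + 8.409275) = 3.7600 km
N5: √((0.0056·111.32)² + (0.0120·101.75)²) = √(0.388618 + 1.490841) = 1.3709 km
N6: √((-0.0720·111.32)² + (0.0732·101.75)²) = √(64.240866 + 55.474194) = 10.9414 km
N7: √((-0.0930·111.32)² + (-0.0662·101.75)²) = √(107.179640 + 45.371675) = 12.3512 km
N8: √((-0.0378·111.32)² + (-0.0772·101.75)²) = √(17.706389 + 61.702596) = 8.9112 km
Sorted: N5 (1.3709 km) < N4 (3.7600 km) < N2 (5.1120 km) < N3 (8.3197 km) < N8 (8.9112 km) < …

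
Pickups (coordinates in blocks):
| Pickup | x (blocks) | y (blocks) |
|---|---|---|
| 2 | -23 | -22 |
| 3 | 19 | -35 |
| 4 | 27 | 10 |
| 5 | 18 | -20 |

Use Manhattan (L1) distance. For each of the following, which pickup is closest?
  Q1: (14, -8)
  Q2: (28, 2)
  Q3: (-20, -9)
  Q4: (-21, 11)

Q1 at (14, -8):
  2: 51 blocks
  3: 32 blocks
  4: 31 blocks
  5: 16 blocks
  → nearest: 5 (16 blocks)
Q2 at (28, 2):
  2: 75 blocks
  3: 46 blocks
  4: 9 blocks
  5: 32 blocks
  → nearest: 4 (9 blocks)
Q3 at (-20, -9):
  2: 16 blocks
  3: 65 blocks
  4: 66 blocks
  5: 49 blocks
  → nearest: 2 (16 blocks)
Q4 at (-21, 11):
  2: 35 blocks
  3: 86 blocks
  4: 49 blocks
  5: 70 blocks
  → nearest: 2 (35 blocks)

Q1→5; Q2→4; Q3→2; Q4→2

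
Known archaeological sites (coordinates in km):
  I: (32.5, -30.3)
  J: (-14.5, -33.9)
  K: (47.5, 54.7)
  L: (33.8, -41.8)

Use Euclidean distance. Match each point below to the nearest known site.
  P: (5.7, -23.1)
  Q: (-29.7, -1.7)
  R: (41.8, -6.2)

P at (5.7, -23.1):
  I: √((26.8)² + (-7.2)²) = √(718.240 + 51.840) = 27.8 km
  J: √((-20.2)² + (-10.8)²) = √(408.040 + 116.640) = 22.9 km
  K: √((41.8)² + (77.8)²) = √(1747.240 + 6052.840) = 88.3 km
  L: √((28.1)² + (-18.7)²) = √(789.610 + 349.690) = 33.8 km
  → nearest: J (22.9 km)
Q at (-29.7, -1.7):
  I: √((62.2)² + (-28.6)²) = √(3868.840 + 817.960) = 68.5 km
  J: √((15.2)² + (-32.2)²) = √(231.040 + 1036.840) = 35.6 km
  K: √((77.2)² + (56.4)²) = √(5959.840 + 3180.960) = 95.6 km
  L: √((63.5)² + (-40.1)²) = √(4032.250 + 1608.010) = 75.1 km
  → nearest: J (35.6 km)
R at (41.8, -6.2):
  I: √((-9.3)² + (-24.1)²) = √(86.490 + 580.810) = 25.8 km
  J: √((-56.3)² + (-27.7)²) = √(3169.690 + 767.290) = 62.7 km
  K: √((5.7)² + (60.9)²) = √(32.490 + 3708.810) = 61.2 km
  L: √((-8.0)² + (-35.6)²) = √(64.000 + 1267.360) = 36.5 km
  → nearest: I (25.8 km)

P→J; Q→J; R→I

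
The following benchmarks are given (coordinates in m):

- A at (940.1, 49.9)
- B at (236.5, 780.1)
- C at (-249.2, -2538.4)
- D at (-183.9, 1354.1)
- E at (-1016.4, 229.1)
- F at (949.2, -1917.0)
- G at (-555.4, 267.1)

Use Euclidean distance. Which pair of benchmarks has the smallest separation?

Pairwise distances:
E–G: √((461.0)² + (38.0)²) = √(212521.000 + 1444.000) = 462.6 m
B–D: √((-420.4)² + (574.0)²) = √(176736.160 + 329476.000) = 711.5 m
B–G: √((-791.9)² + (-513.0)²) = √(627105.610 + 263169.000) = 943.5 m
A–B: √((-703.6)² + (730.2)²) = √(495052.960 + 533192.040) = 1014.0 m
D–G: √((-371.5)² + (-1087.0)²) = √(138012.250 + 1181569.000) = 1148.7 m
C–F: √((1198.4)² + (621.4)²) = √(1436162.560 + 386137.960) = 1349.9 m
B–E: √((-1252.9)² + (-551.0)²) = √(1569758.410 + 303601.000) = 1368.7 m
D–E: √((-832.5)² + (-1125.0)²) = √(693056.250 + 1265625.000) = 1399.5 m
A–G: √((-1495.5)² + (217.2)²) = √(2236520.250 + 47175.840) = 1511.2 m
A–D: √((-1124.0)² + (1304.2)²) = √(1263376.000 + 1700937.640) = 1721.7 m
A–E: √((-1956.5)² + (179.2)²) = √(3827892.250 + 32112.640) = 1964.7 m
A–F: √((9.1)² + (-1966.9)²) = √(82.810 + 3868695.610) = 1966.9 m
F–G: √((-1504.6)² + (2184.1)²) = √(2263821.160 + 4770292.810) = 2652.2 m
B–F: √((712.7)² + (-2697.1)²) = √(507941.290 + 7274348.410) = 2789.7 m
C–G: √((-306.2)² + (2805.5)²) = √(93758.440 + 7870830.250) = 2822.2 m
A–C: √((-1189.3)² + (-2588.3)²) = √(1414434.490 + 6699296.890) = 2848.5 m
C–E: √((-767.2)² + (2767.5)²) = √(588595.840 + 7659056.250) = 2871.9 m
E–F: √((1965.6)² + (-2146.1)²) = √(3863583.360 + 4605745.210) = 2910.2 m
B–C: √((-485.7)² + (-3318.5)²) = √(235904.490 + 11012442.250) = 3353.9 m
D–F: √((1133.1)² + (-3271.1)²) = √(1283915.610 + 10700095.210) = 3461.8 m
C–D: √((65.3)² + (3892.5)²) = √(4264.090 + 15151556.250) = 3893.0 m
Closest pair: E–G at 462.6 m.

E and G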